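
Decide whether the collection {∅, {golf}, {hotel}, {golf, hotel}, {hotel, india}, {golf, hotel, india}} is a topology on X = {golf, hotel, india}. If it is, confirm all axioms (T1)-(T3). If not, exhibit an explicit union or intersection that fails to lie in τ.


τ IS a topology on X.

Axiom (T1): ∅ ∈ τ? Yes; X ∈ τ? Yes.
Axiom (T2/T3): check pairwise unions and intersections of members of τ.
All pairwise intersections and unions checked — each lies in τ. Therefore τ satisfies (T1), (T2), (T3): it IS a topology on X.


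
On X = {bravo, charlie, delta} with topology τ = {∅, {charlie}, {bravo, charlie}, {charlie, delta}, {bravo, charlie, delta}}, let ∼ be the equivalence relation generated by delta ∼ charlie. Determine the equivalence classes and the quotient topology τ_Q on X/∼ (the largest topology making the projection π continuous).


X/∼ = {[bravo], [charlie=delta]}; |τ_Q| = 3.

Equivalence classes: [bravo], [charlie=delta].
Quotient map π: X → X/∼ sends bravo ↦ [bravo], charlie ↦ [charlie=delta], delta ↦ [charlie=delta].
For each subset V ⊆ X/∼, compute π^{-1}(V) ⊆ X and check whether π^{-1}(V) ∈ τ. V is open in τ_Q iff π^{-1}(V) ∈ τ.
  V = {}: π^{-1}(V) = ∅ ∈ τ ✓.
  V = {[bravo]}: π^{-1}(V) = {bravo} ∉ τ ✗.
  V = {[charlie=delta]}: π^{-1}(V) = {charlie, delta} ∈ τ ✓.
  V = {[bravo], [charlie=delta]}: π^{-1}(V) = {bravo, charlie, delta} ∈ τ ✓.
Open sets in the quotient: τ_Q = {{}, {[charlie=delta]}, {[bravo], [charlie=delta]}} (3 elements).


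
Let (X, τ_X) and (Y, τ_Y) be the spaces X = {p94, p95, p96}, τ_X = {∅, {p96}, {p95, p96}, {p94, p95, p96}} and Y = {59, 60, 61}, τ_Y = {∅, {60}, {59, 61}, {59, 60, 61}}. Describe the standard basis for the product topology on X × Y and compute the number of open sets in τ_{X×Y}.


Basis B = {∅ × ∅, {p96} × {60}, {p95, p96} × {60}, {p96} × {59, 61}, {p94, p95, p96} × {60}, {p96} × {59, 60, 61}, {p95, p96} × {59, 61}, {p94, p95, p96} × {59, 61}, {p95, p96} × {59, 60, 61}, {p94, p95, p96} × {59, 60, 61}}; |τ_{X×Y}| = 16.

Enumerate products U × V with U ∈ τ_X, V ∈ τ_Y (deduplicated):
  ∅ × ∅ = {} (∅)
  {p96} × {60} = {(p96,60)}
  {p95, p96} × {60} = {(p95,60), (p96,60)}
  {p96} × {59, 61} = {(p96,59), (p96,61)}
  {p94, p95, p96} × {60} = {(p94,60), (p95,60), (p96,60)}
  {p96} × {59, 60, 61} = {(p96,59), (p96,60), (p96,61)}
  {p95, p96} × {59, 61} = {(p95,59), (p95,61), (p96,59), (p96,61)}
  {p94, p95, p96} × {59, 61} = {(p94,59), (p94,61), (p95,59), (p95,61), (p96,59), (p96,61)}
  {p95, p96} × {59, 60, 61} = {(p95,59), (p95,60), (p95,61), (p96,59), (p96,60), (p96,61)}
  {p94, p95, p96} × {59, 60, 61} = {(p94,59), (p94,60), (p94,61), (p95,59), (p95,60), (p95,61), (p96,59), (p96,60), (p96,61)}
These 10 distinct sets form the basis B.
Close under arbitrary unions to get τ_{X×Y}; counting gives |τ_{X×Y}| = 16.


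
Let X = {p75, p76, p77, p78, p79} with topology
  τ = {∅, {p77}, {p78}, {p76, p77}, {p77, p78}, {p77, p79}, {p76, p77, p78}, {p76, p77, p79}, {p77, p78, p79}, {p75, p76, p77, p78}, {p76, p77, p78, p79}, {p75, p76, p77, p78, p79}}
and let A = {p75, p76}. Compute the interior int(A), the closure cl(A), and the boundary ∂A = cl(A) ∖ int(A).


int(A) = ∅, cl(A) = {p75, p76}, ∂A = {p75, p76}.

Closed sets in (X, τ) are complements of opens:
  closed(X, τ) = {∅, {p75}, {p79}, {p75, p76}, {p75, p78}, {p75, p79}, {p75, p76, p78}, {p75, p76, p79}, {p75, p78, p79}, {p75, p76, p77, p79}, {p75, p76, p78, p79}, {p75, p76, p77, p78, p79}}.
int(A) = ⋃ {U ∈ τ : U ⊆ A}. Opens contained in A: ∅.
Taking the union of these: int(A) = ∅.
cl(A) = ⋂ {C closed : A ⊆ C}. Closed sets containing A: {p75, p76}, {p75, p76, p78}, {p75, p76, p79}, {p75, p76, p77, p79}, {p75, p76, p78, p79}, {p75, p76, p77, p78, p79}.
Intersecting these: cl(A) = {p75, p76}.
∂A = cl(A) ∖ int(A) = {p75, p76} ∖ ∅ = {p75, p76}.


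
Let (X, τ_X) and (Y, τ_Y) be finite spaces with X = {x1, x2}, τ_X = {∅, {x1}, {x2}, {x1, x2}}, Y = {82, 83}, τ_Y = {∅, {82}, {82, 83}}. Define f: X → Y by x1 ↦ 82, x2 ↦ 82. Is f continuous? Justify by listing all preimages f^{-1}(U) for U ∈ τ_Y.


f IS continuous.

Compute f^{-1}(U) for each U ∈ τ_Y:
  U = ∅: f^{-1}(U) = ∅ ∈ τ_X ✓.
  U = {82}: f^{-1}(U) = {x1, x2} ∈ τ_X ✓.
  U = {82, 83}: f^{-1}(U) = {x1, x2} ∈ τ_X ✓.
Every preimage lies in τ_X, so f IS continuous.


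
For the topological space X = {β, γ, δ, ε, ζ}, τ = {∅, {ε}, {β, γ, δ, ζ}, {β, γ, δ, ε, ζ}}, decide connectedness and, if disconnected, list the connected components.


(X, τ) is disconnected; components = [{ε}, {β, γ, δ, ζ}].

Find clopen sets (U ∈ τ with X ∖ U ∈ τ):
  U = ∅, X ∖ U = {β, γ, δ, ε, ζ} — both open, so U is clopen.
  U = {ε}, X ∖ U = {β, γ, δ, ζ} — both open, so U is clopen.
  U = {β, γ, δ, ζ}, X ∖ U = {ε} — both open, so U is clopen.
  U = {β, γ, δ, ε, ζ}, X ∖ U = ∅ — both open, so U is clopen.
Nontrivial clopen(s) exist: e.g. {β, γ, δ, ζ}. So (X, τ) is disconnected.
Compute connected components by grouping points that agree on all clopens:
  component: {ε}
  component: {β, γ, δ, ζ}


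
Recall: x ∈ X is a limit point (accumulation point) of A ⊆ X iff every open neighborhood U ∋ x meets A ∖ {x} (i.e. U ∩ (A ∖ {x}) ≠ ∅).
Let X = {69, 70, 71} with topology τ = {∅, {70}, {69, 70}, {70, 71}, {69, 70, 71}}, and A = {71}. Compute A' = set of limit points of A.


A' = ∅

For each x ∈ X, list the open sets U ∈ τ with x ∈ U, then check whether U ∩ (A ∖ {x}) ≠ ∅ for every such U.
  x = 69: open {69, 70} ∋ x has {69, 70} ∩ (A ∖ {69}) = ∅, so x is NOT a limit point.
  x = 70: open {70} ∋ x has {70} ∩ (A ∖ {70}) = ∅, so x is NOT a limit point.
  x = 71: open {70, 71} ∋ x has {70, 71} ∩ (A ∖ {71}) = ∅, so x is NOT a limit point.
Collecting: A' = ∅.


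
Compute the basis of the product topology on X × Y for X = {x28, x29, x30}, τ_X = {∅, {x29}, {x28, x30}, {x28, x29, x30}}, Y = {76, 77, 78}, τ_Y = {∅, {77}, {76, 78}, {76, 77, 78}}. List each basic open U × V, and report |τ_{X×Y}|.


Basis B = {∅ × ∅, {x29} × {77}, {x28, x30} × {77}, {x29} × {76, 78}, {x28, x29, x30} × {77}, {x29} × {76, 77, 78}, {x28, x30} × {76, 78}, {x28, x30} × {76, 77, 78}, {x28, x29, x30} × {76, 78}, {x28, x29, x30} × {76, 77, 78}}; |τ_{X×Y}| = 16.

Enumerate products U × V with U ∈ τ_X, V ∈ τ_Y (deduplicated):
  ∅ × ∅ = {} (∅)
  {x29} × {77} = {(x29,77)}
  {x28, x30} × {77} = {(x28,77), (x30,77)}
  {x29} × {76, 78} = {(x29,76), (x29,78)}
  {x28, x29, x30} × {77} = {(x28,77), (x29,77), (x30,77)}
  {x29} × {76, 77, 78} = {(x29,76), (x29,77), (x29,78)}
  {x28, x30} × {76, 78} = {(x28,76), (x28,78), (x30,76), (x30,78)}
  {x28, x30} × {76, 77, 78} = {(x28,76), (x28,77), (x28,78), (x30,76), (x30,77), (x30,78)}
  {x28, x29, x30} × {76, 78} = {(x28,76), (x28,78), (x29,76), (x29,78), (x30,76), (x30,78)}
  {x28, x29, x30} × {76, 77, 78} = {(x28,76), (x28,77), (x28,78), (x29,76), (x29,77), (x29,78), (x30,76), (x30,77), (x30,78)}
These 10 distinct sets form the basis B.
Close under arbitrary unions to get τ_{X×Y}; counting gives |τ_{X×Y}| = 16.


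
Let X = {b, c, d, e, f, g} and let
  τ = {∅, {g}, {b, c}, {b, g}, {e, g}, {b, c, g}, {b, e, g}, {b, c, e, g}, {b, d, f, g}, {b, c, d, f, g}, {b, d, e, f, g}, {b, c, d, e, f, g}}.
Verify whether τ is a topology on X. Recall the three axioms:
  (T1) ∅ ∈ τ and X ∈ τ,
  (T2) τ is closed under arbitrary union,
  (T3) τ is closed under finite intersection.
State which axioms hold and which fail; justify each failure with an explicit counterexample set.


τ is NOT a topology on X.

Axiom (T1): ∅ ∈ τ? Yes; X ∈ τ? Yes.
Axiom (T2/T3): check pairwise unions and intersections of members of τ.
Counterexample for (T3): {b, c} ∩ {b, g} = {b} ∉ τ. Therefore τ is NOT a topology.


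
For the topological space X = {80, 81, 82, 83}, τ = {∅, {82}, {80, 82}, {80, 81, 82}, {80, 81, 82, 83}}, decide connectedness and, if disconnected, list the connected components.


(X, τ) is connected.

Find clopen sets (U ∈ τ with X ∖ U ∈ τ):
  U = ∅, X ∖ U = {80, 81, 82, 83} — both open, so U is clopen.
  U = {80, 81, 82, 83}, X ∖ U = ∅ — both open, so U is clopen.
Only trivial clopens (∅ and X) exist, so (X, τ) is connected.
Compute connected components by grouping points that agree on all clopens:
  component: {80, 81, 82, 83}


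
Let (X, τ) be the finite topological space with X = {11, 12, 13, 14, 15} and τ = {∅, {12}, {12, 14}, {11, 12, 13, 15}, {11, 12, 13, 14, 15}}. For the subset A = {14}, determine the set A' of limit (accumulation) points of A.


A' = ∅

For each x ∈ X, list the open sets U ∈ τ with x ∈ U, then check whether U ∩ (A ∖ {x}) ≠ ∅ for every such U.
  x = 11: open {11, 12, 13, 15} ∋ x has {11, 12, 13, 15} ∩ (A ∖ {11}) = ∅, so x is NOT a limit point.
  x = 12: open {12} ∋ x has {12} ∩ (A ∖ {12}) = ∅, so x is NOT a limit point.
  x = 13: open {11, 12, 13, 15} ∋ x has {11, 12, 13, 15} ∩ (A ∖ {13}) = ∅, so x is NOT a limit point.
  x = 14: open {12, 14} ∋ x has {12, 14} ∩ (A ∖ {14}) = ∅, so x is NOT a limit point.
  x = 15: open {11, 12, 13, 15} ∋ x has {11, 12, 13, 15} ∩ (A ∖ {15}) = ∅, so x is NOT a limit point.
Collecting: A' = ∅.


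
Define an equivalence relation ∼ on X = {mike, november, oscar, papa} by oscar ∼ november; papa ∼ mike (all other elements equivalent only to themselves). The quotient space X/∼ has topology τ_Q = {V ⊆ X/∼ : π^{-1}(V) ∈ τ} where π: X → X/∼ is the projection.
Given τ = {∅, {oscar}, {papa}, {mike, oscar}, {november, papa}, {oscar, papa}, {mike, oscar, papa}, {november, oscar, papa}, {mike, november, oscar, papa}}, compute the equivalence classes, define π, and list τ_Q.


X/∼ = {[mike=papa], [november=oscar]}; |τ_Q| = 2.

Equivalence classes: [mike=papa], [november=oscar].
Quotient map π: X → X/∼ sends mike ↦ [mike=papa], november ↦ [november=oscar], oscar ↦ [november=oscar], papa ↦ [mike=papa].
For each subset V ⊆ X/∼, compute π^{-1}(V) ⊆ X and check whether π^{-1}(V) ∈ τ. V is open in τ_Q iff π^{-1}(V) ∈ τ.
  V = {}: π^{-1}(V) = ∅ ∈ τ ✓.
  V = {[mike=papa]}: π^{-1}(V) = {mike, papa} ∉ τ ✗.
  V = {[november=oscar]}: π^{-1}(V) = {november, oscar} ∉ τ ✗.
  V = {[mike=papa], [november=oscar]}: π^{-1}(V) = {mike, november, oscar, papa} ∈ τ ✓.
Open sets in the quotient: τ_Q = {{}, {[mike=papa], [november=oscar]}} (2 elements).


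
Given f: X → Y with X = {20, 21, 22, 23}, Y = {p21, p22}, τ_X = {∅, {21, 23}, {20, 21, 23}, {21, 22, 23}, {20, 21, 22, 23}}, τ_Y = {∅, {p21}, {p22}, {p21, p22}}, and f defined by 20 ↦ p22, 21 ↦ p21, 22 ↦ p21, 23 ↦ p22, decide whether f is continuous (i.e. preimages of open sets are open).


f is NOT continuous.

Compute f^{-1}(U) for each U ∈ τ_Y:
  U = ∅: f^{-1}(U) = ∅ ∈ τ_X ✓.
  U = {p21}: f^{-1}(U) = {21, 22} ∉ τ_X ✗.
  U = {p22}: f^{-1}(U) = {20, 23} ∉ τ_X ✗.
  U = {p21, p22}: f^{-1}(U) = {20, 21, 22, 23} ∈ τ_X ✓.
Found U = {p21} with f^{-1}(U) = {21, 22} not in τ_X. Therefore f is NOT continuous.


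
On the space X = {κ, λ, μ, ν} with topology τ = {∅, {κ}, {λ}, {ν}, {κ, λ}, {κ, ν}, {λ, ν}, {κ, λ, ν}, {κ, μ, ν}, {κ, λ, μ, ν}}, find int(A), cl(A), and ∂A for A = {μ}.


int(A) = ∅, cl(A) = {μ}, ∂A = {μ}.

Closed sets in (X, τ) are complements of opens:
  closed(X, τ) = {∅, {λ}, {μ}, {κ, μ}, {λ, μ}, {μ, ν}, {κ, λ, μ}, {κ, μ, ν}, {λ, μ, ν}, {κ, λ, μ, ν}}.
int(A) = ⋃ {U ∈ τ : U ⊆ A}. Opens contained in A: ∅.
Taking the union of these: int(A) = ∅.
cl(A) = ⋂ {C closed : A ⊆ C}. Closed sets containing A: {μ}, {κ, μ}, {λ, μ}, {μ, ν}, {κ, λ, μ}, {κ, μ, ν}, {λ, μ, ν}, {κ, λ, μ, ν}.
Intersecting these: cl(A) = {μ}.
∂A = cl(A) ∖ int(A) = {μ} ∖ ∅ = {μ}.


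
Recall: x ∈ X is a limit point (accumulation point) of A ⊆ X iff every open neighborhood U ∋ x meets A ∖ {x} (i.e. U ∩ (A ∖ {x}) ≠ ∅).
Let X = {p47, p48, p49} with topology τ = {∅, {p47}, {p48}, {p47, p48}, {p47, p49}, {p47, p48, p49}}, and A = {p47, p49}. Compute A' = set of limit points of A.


A' = {p49}

For each x ∈ X, list the open sets U ∈ τ with x ∈ U, then check whether U ∩ (A ∖ {x}) ≠ ∅ for every such U.
  x = p47: open {p47} ∋ x has {p47} ∩ (A ∖ {p47}) = ∅, so x is NOT a limit point.
  x = p48: open {p48} ∋ x has {p48} ∩ (A ∖ {p48}) = ∅, so x is NOT a limit point.
  x = p49: opens ∋ x are {p47, p49}, {p47, p48, p49}; each meets A ∖ {p49}, so x IS a limit point.
Collecting: A' = {p49}.


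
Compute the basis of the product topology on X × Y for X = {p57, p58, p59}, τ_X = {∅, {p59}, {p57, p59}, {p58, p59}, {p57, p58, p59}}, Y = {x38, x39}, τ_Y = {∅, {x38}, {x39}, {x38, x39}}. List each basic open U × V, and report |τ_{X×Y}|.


Basis B = {∅ × ∅, {p59} × {x38}, {p59} × {x39}, {p57, p59} × {x38}, {p57, p59} × {x39}, {p58, p59} × {x38}, {p58, p59} × {x39}, {p59} × {x38, x39}, {p57, p58, p59} × {x38}, {p57, p58, p59} × {x39}, {p57, p59} × {x38, x39}, {p58, p59} × {x38, x39}, {p57, p58, p59} × {x38, x39}}; |τ_{X×Y}| = 25.

Enumerate products U × V with U ∈ τ_X, V ∈ τ_Y (deduplicated):
  ∅ × ∅ = {} (∅)
  {p59} × {x38} = {(p59,x38)}
  {p59} × {x39} = {(p59,x39)}
  {p57, p59} × {x38} = {(p57,x38), (p59,x38)}
  {p57, p59} × {x39} = {(p57,x39), (p59,x39)}
  {p58, p59} × {x38} = {(p58,x38), (p59,x38)}
  {p58, p59} × {x39} = {(p58,x39), (p59,x39)}
  {p59} × {x38, x39} = {(p59,x38), (p59,x39)}
  {p57, p58, p59} × {x38} = {(p57,x38), (p58,x38), (p59,x38)}
  {p57, p58, p59} × {x39} = {(p57,x39), (p58,x39), (p59,x39)}
  {p57, p59} × {x38, x39} = {(p57,x38), (p57,x39), (p59,x38), (p59,x39)}
  {p58, p59} × {x38, x39} = {(p58,x38), (p58,x39), (p59,x38), (p59,x39)}
  {p57, p58, p59} × {x38, x39} = {(p57,x38), (p57,x39), (p58,x38), (p58,x39), (p59,x38), (p59,x39)}
These 13 distinct sets form the basis B.
Close under arbitrary unions to get τ_{X×Y}; counting gives |τ_{X×Y}| = 25.


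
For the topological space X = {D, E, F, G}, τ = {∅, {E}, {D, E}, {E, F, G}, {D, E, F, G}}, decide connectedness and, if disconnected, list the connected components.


(X, τ) is connected.

Find clopen sets (U ∈ τ with X ∖ U ∈ τ):
  U = ∅, X ∖ U = {D, E, F, G} — both open, so U is clopen.
  U = {D, E, F, G}, X ∖ U = ∅ — both open, so U is clopen.
Only trivial clopens (∅ and X) exist, so (X, τ) is connected.
Compute connected components by grouping points that agree on all clopens:
  component: {D, E, F, G}


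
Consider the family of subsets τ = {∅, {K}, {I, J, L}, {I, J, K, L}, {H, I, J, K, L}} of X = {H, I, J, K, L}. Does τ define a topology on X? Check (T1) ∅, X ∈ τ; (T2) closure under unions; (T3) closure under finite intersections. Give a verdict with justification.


τ IS a topology on X.

Axiom (T1): ∅ ∈ τ? Yes; X ∈ τ? Yes.
Axiom (T2/T3): check pairwise unions and intersections of members of τ.
All pairwise intersections and unions checked — each lies in τ. Therefore τ satisfies (T1), (T2), (T3): it IS a topology on X.


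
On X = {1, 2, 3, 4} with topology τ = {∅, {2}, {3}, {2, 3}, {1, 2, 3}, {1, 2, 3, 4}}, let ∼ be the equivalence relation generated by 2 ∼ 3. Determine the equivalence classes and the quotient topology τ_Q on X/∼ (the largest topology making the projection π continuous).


X/∼ = {[1], [2=3], [4]}; |τ_Q| = 4.

Equivalence classes: [1], [2=3], [4].
Quotient map π: X → X/∼ sends 1 ↦ [1], 2 ↦ [2=3], 3 ↦ [2=3], 4 ↦ [4].
For each subset V ⊆ X/∼, compute π^{-1}(V) ⊆ X and check whether π^{-1}(V) ∈ τ. V is open in τ_Q iff π^{-1}(V) ∈ τ.
  V = {}: π^{-1}(V) = ∅ ∈ τ ✓.
  V = {[1]}: π^{-1}(V) = {1} ∉ τ ✗.
  V = {[2=3]}: π^{-1}(V) = {2, 3} ∈ τ ✓.
  V = {[1], [2=3]}: π^{-1}(V) = {1, 2, 3} ∈ τ ✓.
  V = {[4]}: π^{-1}(V) = {4} ∉ τ ✗.
  V = {[1], [4]}: π^{-1}(V) = {1, 4} ∉ τ ✗.
  V = {[2=3], [4]}: π^{-1}(V) = {2, 3, 4} ∉ τ ✗.
  V = {[1], [2=3], [4]}: π^{-1}(V) = {1, 2, 3, 4} ∈ τ ✓.
Open sets in the quotient: τ_Q = {{}, {[2=3]}, {[1], [2=3]}, {[1], [2=3], [4]}} (4 elements).


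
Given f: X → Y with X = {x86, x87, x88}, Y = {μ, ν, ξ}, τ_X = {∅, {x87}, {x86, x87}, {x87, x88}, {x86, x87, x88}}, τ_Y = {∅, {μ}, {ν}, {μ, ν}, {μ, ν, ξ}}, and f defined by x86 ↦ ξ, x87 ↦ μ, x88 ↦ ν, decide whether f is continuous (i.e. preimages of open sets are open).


f is NOT continuous.

Compute f^{-1}(U) for each U ∈ τ_Y:
  U = ∅: f^{-1}(U) = ∅ ∈ τ_X ✓.
  U = {μ}: f^{-1}(U) = {x87} ∈ τ_X ✓.
  U = {ν}: f^{-1}(U) = {x88} ∉ τ_X ✗.
  U = {μ, ν}: f^{-1}(U) = {x87, x88} ∈ τ_X ✓.
  U = {μ, ν, ξ}: f^{-1}(U) = {x86, x87, x88} ∈ τ_X ✓.
Found U = {ν} with f^{-1}(U) = {x88} not in τ_X. Therefore f is NOT continuous.


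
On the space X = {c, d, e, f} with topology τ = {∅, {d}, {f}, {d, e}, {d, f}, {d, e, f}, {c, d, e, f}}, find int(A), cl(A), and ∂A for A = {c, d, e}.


int(A) = {d, e}, cl(A) = {c, d, e}, ∂A = {c}.

Closed sets in (X, τ) are complements of opens:
  closed(X, τ) = {∅, {c}, {c, e}, {c, f}, {c, d, e}, {c, e, f}, {c, d, e, f}}.
int(A) = ⋃ {U ∈ τ : U ⊆ A}. Opens contained in A: ∅, {d}, {d, e}.
Taking the union of these: int(A) = {d, e}.
cl(A) = ⋂ {C closed : A ⊆ C}. Closed sets containing A: {c, d, e}, {c, d, e, f}.
Intersecting these: cl(A) = {c, d, e}.
∂A = cl(A) ∖ int(A) = {c, d, e} ∖ {d, e} = {c}.


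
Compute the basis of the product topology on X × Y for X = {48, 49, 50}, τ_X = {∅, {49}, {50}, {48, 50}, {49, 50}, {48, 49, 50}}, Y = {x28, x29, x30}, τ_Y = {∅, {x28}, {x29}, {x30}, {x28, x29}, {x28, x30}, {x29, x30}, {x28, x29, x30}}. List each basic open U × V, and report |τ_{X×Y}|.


Basis B = {∅ × ∅, {49} × {x28}, {49} × {x29}, {49} × {x30}, {50} × {x28}, {50} × {x29}, {50} × {x30}, {48, 50} × {x28}, {48, 50} × {x29}, {48, 50} × {x30}, {49} × {x28, x29}, {49} × {x28, x30}, {49, 50} × {x28}, {49} × {x29, x30}, {49, 50} × {x29}, {49, 50} × {x30}, {50} × {x28, x29}, {50} × {x28, x30}, {50} × {x29, x30}, {48, 49, 50} × {x28}, {48, 49, 50} × {x29}, {48, 49, 50} × {x30}, {49} × {x28, x29, x30}, {50} × {x28, x29, x30}, {48, 50} × {x28, x29}, {48, 50} × {x28, x30}, {48, 50} × {x29, x30}, {49, 50} × {x28, x29}, {49, 50} × {x28, x30}, {49, 50} × {x29, x30}, {48, 50} × {x28, x29, x30}, {48, 49, 50} × {x28, x29}, {48, 49, 50} × {x28, x30}, {48, 49, 50} × {x29, x30}, {49, 50} × {x28, x29, x30}, {48, 49, 50} × {x28, x29, x30}}; |τ_{X×Y}| = 216.

Enumerate products U × V with U ∈ τ_X, V ∈ τ_Y (deduplicated):
  ∅ × ∅ = {} (∅)
  {49} × {x28} = {(49,x28)}
  {49} × {x29} = {(49,x29)}
  {49} × {x30} = {(49,x30)}
  {50} × {x28} = {(50,x28)}
  {50} × {x29} = {(50,x29)}
  {50} × {x30} = {(50,x30)}
  {48, 50} × {x28} = {(48,x28), (50,x28)}
  {48, 50} × {x29} = {(48,x29), (50,x29)}
  {48, 50} × {x30} = {(48,x30), (50,x30)}
  {49} × {x28, x29} = {(49,x28), (49,x29)}
  {49} × {x28, x30} = {(49,x28), (49,x30)}
  {49, 50} × {x28} = {(49,x28), (50,x28)}
  {49} × {x29, x30} = {(49,x29), (49,x30)}
  {49, 50} × {x29} = {(49,x29), (50,x29)}
  {49, 50} × {x30} = {(49,x30), (50,x30)}
  {50} × {x28, x29} = {(50,x28), (50,x29)}
  {50} × {x28, x30} = {(50,x28), (50,x30)}
  {50} × {x29, x30} = {(50,x29), (50,x30)}
  {48, 49, 50} × {x28} = {(48,x28), (49,x28), (50,x28)}
  {48, 49, 50} × {x29} = {(48,x29), (49,x29), (50,x29)}
  {48, 49, 50} × {x30} = {(48,x30), (49,x30), (50,x30)}
  {49} × {x28, x29, x30} = {(49,x28), (49,x29), (49,x30)}
  {50} × {x28, x29, x30} = {(50,x28), (50,x29), (50,x30)}
  {48, 50} × {x28, x29} = {(48,x28), (48,x29), (50,x28), (50,x29)}
  {48, 50} × {x28, x30} = {(48,x28), (48,x30), (50,x28), (50,x30)}
  {48, 50} × {x29, x30} = {(48,x29), (48,x30), (50,x29), (50,x30)}
  {49, 50} × {x28, x29} = {(49,x28), (49,x29), (50,x28), (50,x29)}
  {49, 50} × {x28, x30} = {(49,x28), (49,x30), (50,x28), (50,x30)}
  {49, 50} × {x29, x30} = {(49,x29), (49,x30), (50,x29), (50,x30)}
  {48, 50} × {x28, x29, x30} = {(48,x28), (48,x29), (48,x30), (50,x28), (50,x29), (50,x30)}
  {48, 49, 50} × {x28, x29} = {(48,x28), (48,x29), (49,x28), (49,x29), (50,x28), (50,x29)}
  {48, 49, 50} × {x28, x30} = {(48,x28), (48,x30), (49,x28), (49,x30), (50,x28), (50,x30)}
  {48, 49, 50} × {x29, x30} = {(48,x29), (48,x30), (49,x29), (49,x30), (50,x29), (50,x30)}
  {49, 50} × {x28, x29, x30} = {(49,x28), (49,x29), (49,x30), (50,x28), (50,x29), (50,x30)}
  {48, 49, 50} × {x28, x29, x30} = {(48,x28), (48,x29), (48,x30), (49,x28), (49,x29), (49,x30), (50,x28), (50,x29), (50,x30)}
These 36 distinct sets form the basis B.
Close under arbitrary unions to get τ_{X×Y}; counting gives |τ_{X×Y}| = 216.


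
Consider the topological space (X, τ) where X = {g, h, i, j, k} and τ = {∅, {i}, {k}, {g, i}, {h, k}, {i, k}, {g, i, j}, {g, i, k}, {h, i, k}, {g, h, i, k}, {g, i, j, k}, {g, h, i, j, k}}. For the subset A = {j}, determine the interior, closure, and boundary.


int(A) = ∅, cl(A) = {j}, ∂A = {j}.

Closed sets in (X, τ) are complements of opens:
  closed(X, τ) = {∅, {h}, {j}, {g, j}, {h, j}, {h, k}, {g, h, j}, {g, i, j}, {h, j, k}, {g, h, i, j}, {g, h, j, k}, {g, h, i, j, k}}.
int(A) = ⋃ {U ∈ τ : U ⊆ A}. Opens contained in A: ∅.
Taking the union of these: int(A) = ∅.
cl(A) = ⋂ {C closed : A ⊆ C}. Closed sets containing A: {j}, {g, j}, {h, j}, {g, h, j}, {g, i, j}, {h, j, k}, {g, h, i, j}, {g, h, j, k}, {g, h, i, j, k}.
Intersecting these: cl(A) = {j}.
∂A = cl(A) ∖ int(A) = {j} ∖ ∅ = {j}.


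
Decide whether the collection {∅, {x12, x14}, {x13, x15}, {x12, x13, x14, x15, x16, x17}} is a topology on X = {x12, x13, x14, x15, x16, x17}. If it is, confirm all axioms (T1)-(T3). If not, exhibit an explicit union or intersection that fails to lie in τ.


τ is NOT a topology on X.

Axiom (T1): ∅ ∈ τ? Yes; X ∈ τ? Yes.
Axiom (T2/T3): check pairwise unions and intersections of members of τ.
Counterexample for (T2): {x12, x14} ∪ {x13, x15} = {x12, x13, x14, x15} ∉ τ. Therefore τ is NOT a topology.


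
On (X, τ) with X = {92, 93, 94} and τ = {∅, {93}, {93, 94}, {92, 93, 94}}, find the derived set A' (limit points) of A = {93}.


A' = {92, 94}

For each x ∈ X, list the open sets U ∈ τ with x ∈ U, then check whether U ∩ (A ∖ {x}) ≠ ∅ for every such U.
  x = 92: opens ∋ x are {92, 93, 94}; each meets A ∖ {92}, so x IS a limit point.
  x = 93: open {93} ∋ x has {93} ∩ (A ∖ {93}) = ∅, so x is NOT a limit point.
  x = 94: opens ∋ x are {93, 94}, {92, 93, 94}; each meets A ∖ {94}, so x IS a limit point.
Collecting: A' = {92, 94}.


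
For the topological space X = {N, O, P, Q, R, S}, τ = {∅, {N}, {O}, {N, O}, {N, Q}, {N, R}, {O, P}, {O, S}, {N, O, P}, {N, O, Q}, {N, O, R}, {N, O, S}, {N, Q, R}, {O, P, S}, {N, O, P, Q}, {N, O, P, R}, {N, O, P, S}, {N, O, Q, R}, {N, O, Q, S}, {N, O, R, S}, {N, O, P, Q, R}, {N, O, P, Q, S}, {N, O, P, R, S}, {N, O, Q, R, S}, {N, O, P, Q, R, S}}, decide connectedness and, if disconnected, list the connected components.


(X, τ) is disconnected; components = [{N, Q, R}, {O, P, S}].

Find clopen sets (U ∈ τ with X ∖ U ∈ τ):
  U = ∅, X ∖ U = {N, O, P, Q, R, S} — both open, so U is clopen.
  U = {N, Q, R}, X ∖ U = {O, P, S} — both open, so U is clopen.
  U = {O, P, S}, X ∖ U = {N, Q, R} — both open, so U is clopen.
  U = {N, O, P, Q, R, S}, X ∖ U = ∅ — both open, so U is clopen.
Nontrivial clopen(s) exist: e.g. {O, P, S}. So (X, τ) is disconnected.
Compute connected components by grouping points that agree on all clopens:
  component: {N, Q, R}
  component: {O, P, S}


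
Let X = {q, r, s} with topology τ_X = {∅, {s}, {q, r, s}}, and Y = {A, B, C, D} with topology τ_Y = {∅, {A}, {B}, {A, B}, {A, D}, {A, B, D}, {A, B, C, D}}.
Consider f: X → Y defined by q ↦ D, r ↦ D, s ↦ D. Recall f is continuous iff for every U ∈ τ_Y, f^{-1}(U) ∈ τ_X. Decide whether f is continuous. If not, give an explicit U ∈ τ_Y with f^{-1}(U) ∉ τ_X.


f IS continuous.

Compute f^{-1}(U) for each U ∈ τ_Y:
  U = ∅: f^{-1}(U) = ∅ ∈ τ_X ✓.
  U = {A}: f^{-1}(U) = ∅ ∈ τ_X ✓.
  U = {B}: f^{-1}(U) = ∅ ∈ τ_X ✓.
  U = {A, B}: f^{-1}(U) = ∅ ∈ τ_X ✓.
  U = {A, D}: f^{-1}(U) = {q, r, s} ∈ τ_X ✓.
  U = {A, B, D}: f^{-1}(U) = {q, r, s} ∈ τ_X ✓.
  U = {A, B, C, D}: f^{-1}(U) = {q, r, s} ∈ τ_X ✓.
Every preimage lies in τ_X, so f IS continuous.


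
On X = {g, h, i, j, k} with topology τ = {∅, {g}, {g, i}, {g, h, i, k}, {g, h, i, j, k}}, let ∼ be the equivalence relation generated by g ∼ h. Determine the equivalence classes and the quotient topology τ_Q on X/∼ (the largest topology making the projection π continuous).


X/∼ = {[g=h], [i], [j], [k]}; |τ_Q| = 3.

Equivalence classes: [g=h], [i], [j], [k].
Quotient map π: X → X/∼ sends g ↦ [g=h], h ↦ [g=h], i ↦ [i], j ↦ [j], k ↦ [k].
For each subset V ⊆ X/∼, compute π^{-1}(V) ⊆ X and check whether π^{-1}(V) ∈ τ. V is open in τ_Q iff π^{-1}(V) ∈ τ.
  V = {}: π^{-1}(V) = ∅ ∈ τ ✓.
  V = {[g=h]}: π^{-1}(V) = {g, h} ∉ τ ✗.
  V = {[i]}: π^{-1}(V) = {i} ∉ τ ✗.
  V = {[g=h], [i]}: π^{-1}(V) = {g, h, i} ∉ τ ✗.
  V = {[j]}: π^{-1}(V) = {j} ∉ τ ✗.
  V = {[g=h], [j]}: π^{-1}(V) = {g, h, j} ∉ τ ✗.
  V = {[i], [j]}: π^{-1}(V) = {i, j} ∉ τ ✗.
  V = {[g=h], [i], [j]}: π^{-1}(V) = {g, h, i, j} ∉ τ ✗.
  V = {[k]}: π^{-1}(V) = {k} ∉ τ ✗.
  V = {[g=h], [k]}: π^{-1}(V) = {g, h, k} ∉ τ ✗.
  V = {[i], [k]}: π^{-1}(V) = {i, k} ∉ τ ✗.
  V = {[g=h], [i], [k]}: π^{-1}(V) = {g, h, i, k} ∈ τ ✓.
  V = {[j], [k]}: π^{-1}(V) = {j, k} ∉ τ ✗.
  V = {[g=h], [j], [k]}: π^{-1}(V) = {g, h, j, k} ∉ τ ✗.
  V = {[i], [j], [k]}: π^{-1}(V) = {i, j, k} ∉ τ ✗.
  V = {[g=h], [i], [j], [k]}: π^{-1}(V) = {g, h, i, j, k} ∈ τ ✓.
Open sets in the quotient: τ_Q = {{}, {[g=h], [i], [k]}, {[g=h], [i], [j], [k]}} (3 elements).


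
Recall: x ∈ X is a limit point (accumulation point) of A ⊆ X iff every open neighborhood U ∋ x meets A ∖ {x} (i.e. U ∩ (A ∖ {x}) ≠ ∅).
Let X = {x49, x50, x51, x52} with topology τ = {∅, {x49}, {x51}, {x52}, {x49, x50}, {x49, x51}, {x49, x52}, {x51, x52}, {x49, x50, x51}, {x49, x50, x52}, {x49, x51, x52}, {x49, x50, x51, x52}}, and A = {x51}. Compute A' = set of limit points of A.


A' = ∅

For each x ∈ X, list the open sets U ∈ τ with x ∈ U, then check whether U ∩ (A ∖ {x}) ≠ ∅ for every such U.
  x = x49: open {x49} ∋ x has {x49} ∩ (A ∖ {x49}) = ∅, so x is NOT a limit point.
  x = x50: open {x49, x50} ∋ x has {x49, x50} ∩ (A ∖ {x50}) = ∅, so x is NOT a limit point.
  x = x51: open {x51} ∋ x has {x51} ∩ (A ∖ {x51}) = ∅, so x is NOT a limit point.
  x = x52: open {x52} ∋ x has {x52} ∩ (A ∖ {x52}) = ∅, so x is NOT a limit point.
Collecting: A' = ∅.


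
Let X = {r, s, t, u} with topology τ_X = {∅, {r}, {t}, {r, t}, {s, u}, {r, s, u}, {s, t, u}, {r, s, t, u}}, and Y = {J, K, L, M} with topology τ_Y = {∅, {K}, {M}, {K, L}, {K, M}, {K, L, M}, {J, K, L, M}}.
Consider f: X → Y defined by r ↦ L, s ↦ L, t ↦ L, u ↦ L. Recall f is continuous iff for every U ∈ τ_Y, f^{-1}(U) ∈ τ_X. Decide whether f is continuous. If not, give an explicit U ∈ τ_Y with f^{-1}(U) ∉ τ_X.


f IS continuous.

Compute f^{-1}(U) for each U ∈ τ_Y:
  U = ∅: f^{-1}(U) = ∅ ∈ τ_X ✓.
  U = {K}: f^{-1}(U) = ∅ ∈ τ_X ✓.
  U = {M}: f^{-1}(U) = ∅ ∈ τ_X ✓.
  U = {K, L}: f^{-1}(U) = {r, s, t, u} ∈ τ_X ✓.
  U = {K, M}: f^{-1}(U) = ∅ ∈ τ_X ✓.
  U = {K, L, M}: f^{-1}(U) = {r, s, t, u} ∈ τ_X ✓.
  U = {J, K, L, M}: f^{-1}(U) = {r, s, t, u} ∈ τ_X ✓.
Every preimage lies in τ_X, so f IS continuous.


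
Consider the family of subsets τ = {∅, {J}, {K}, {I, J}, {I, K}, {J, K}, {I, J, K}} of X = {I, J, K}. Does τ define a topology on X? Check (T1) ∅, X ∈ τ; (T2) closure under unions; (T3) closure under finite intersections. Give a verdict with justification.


τ is NOT a topology on X.

Axiom (T1): ∅ ∈ τ? Yes; X ∈ τ? Yes.
Axiom (T2/T3): check pairwise unions and intersections of members of τ.
Counterexample for (T3): {I, J} ∩ {I, K} = {I} ∉ τ. Therefore τ is NOT a topology.


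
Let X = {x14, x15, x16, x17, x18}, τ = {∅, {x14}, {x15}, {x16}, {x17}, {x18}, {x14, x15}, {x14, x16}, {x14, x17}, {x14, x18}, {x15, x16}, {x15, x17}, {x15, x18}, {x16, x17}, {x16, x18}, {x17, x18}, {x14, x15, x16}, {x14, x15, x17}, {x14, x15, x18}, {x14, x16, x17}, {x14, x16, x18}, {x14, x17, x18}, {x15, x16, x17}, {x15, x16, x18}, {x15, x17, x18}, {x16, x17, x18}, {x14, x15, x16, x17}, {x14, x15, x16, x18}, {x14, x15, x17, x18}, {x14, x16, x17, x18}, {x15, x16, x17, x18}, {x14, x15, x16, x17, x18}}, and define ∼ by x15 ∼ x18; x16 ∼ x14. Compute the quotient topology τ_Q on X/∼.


X/∼ = {[x14=x16], [x15=x18], [x17]}; |τ_Q| = 8.

Equivalence classes: [x14=x16], [x15=x18], [x17].
Quotient map π: X → X/∼ sends x14 ↦ [x14=x16], x15 ↦ [x15=x18], x16 ↦ [x14=x16], x17 ↦ [x17], x18 ↦ [x15=x18].
For each subset V ⊆ X/∼, compute π^{-1}(V) ⊆ X and check whether π^{-1}(V) ∈ τ. V is open in τ_Q iff π^{-1}(V) ∈ τ.
  V = {}: π^{-1}(V) = ∅ ∈ τ ✓.
  V = {[x14=x16]}: π^{-1}(V) = {x14, x16} ∈ τ ✓.
  V = {[x15=x18]}: π^{-1}(V) = {x15, x18} ∈ τ ✓.
  V = {[x14=x16], [x15=x18]}: π^{-1}(V) = {x14, x15, x16, x18} ∈ τ ✓.
  V = {[x17]}: π^{-1}(V) = {x17} ∈ τ ✓.
  V = {[x14=x16], [x17]}: π^{-1}(V) = {x14, x16, x17} ∈ τ ✓.
  V = {[x15=x18], [x17]}: π^{-1}(V) = {x15, x17, x18} ∈ τ ✓.
  V = {[x14=x16], [x15=x18], [x17]}: π^{-1}(V) = {x14, x15, x16, x17, x18} ∈ τ ✓.
Open sets in the quotient: τ_Q = {{}, {[x14=x16]}, {[x15=x18]}, {[x14=x16], [x15=x18]}, {[x17]}, {[x14=x16], [x17]}, {[x15=x18], [x17]}, {[x14=x16], [x15=x18], [x17]}} (8 elements).


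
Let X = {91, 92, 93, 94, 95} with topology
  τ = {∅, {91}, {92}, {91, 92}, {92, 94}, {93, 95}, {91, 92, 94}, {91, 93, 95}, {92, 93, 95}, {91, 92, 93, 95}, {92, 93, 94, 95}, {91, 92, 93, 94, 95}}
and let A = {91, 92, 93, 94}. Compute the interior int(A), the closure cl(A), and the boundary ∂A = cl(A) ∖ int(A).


int(A) = {91, 92, 94}, cl(A) = {91, 92, 93, 94, 95}, ∂A = {93, 95}.

Closed sets in (X, τ) are complements of opens:
  closed(X, τ) = {∅, {91}, {94}, {91, 94}, {92, 94}, {93, 95}, {91, 92, 94}, {91, 93, 95}, {93, 94, 95}, {91, 93, 94, 95}, {92, 93, 94, 95}, {91, 92, 93, 94, 95}}.
int(A) = ⋃ {U ∈ τ : U ⊆ A}. Opens contained in A: ∅, {91}, {92}, {91, 92}, {92, 94}, {91, 92, 94}.
Taking the union of these: int(A) = {91, 92, 94}.
cl(A) = ⋂ {C closed : A ⊆ C}. Closed sets containing A: {91, 92, 93, 94, 95}.
Intersecting these: cl(A) = {91, 92, 93, 94, 95}.
∂A = cl(A) ∖ int(A) = {91, 92, 93, 94, 95} ∖ {91, 92, 94} = {93, 95}.


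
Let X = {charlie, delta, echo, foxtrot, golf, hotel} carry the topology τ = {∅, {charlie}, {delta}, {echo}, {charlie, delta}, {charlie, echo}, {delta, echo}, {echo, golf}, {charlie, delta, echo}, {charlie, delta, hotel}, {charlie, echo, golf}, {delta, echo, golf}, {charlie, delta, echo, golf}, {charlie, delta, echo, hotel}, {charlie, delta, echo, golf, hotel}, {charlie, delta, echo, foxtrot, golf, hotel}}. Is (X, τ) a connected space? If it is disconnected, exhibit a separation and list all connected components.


(X, τ) is connected.

Find clopen sets (U ∈ τ with X ∖ U ∈ τ):
  U = ∅, X ∖ U = {charlie, delta, echo, foxtrot, golf, hotel} — both open, so U is clopen.
  U = {charlie, delta, echo, foxtrot, golf, hotel}, X ∖ U = ∅ — both open, so U is clopen.
Only trivial clopens (∅ and X) exist, so (X, τ) is connected.
Compute connected components by grouping points that agree on all clopens:
  component: {charlie, delta, echo, foxtrot, golf, hotel}


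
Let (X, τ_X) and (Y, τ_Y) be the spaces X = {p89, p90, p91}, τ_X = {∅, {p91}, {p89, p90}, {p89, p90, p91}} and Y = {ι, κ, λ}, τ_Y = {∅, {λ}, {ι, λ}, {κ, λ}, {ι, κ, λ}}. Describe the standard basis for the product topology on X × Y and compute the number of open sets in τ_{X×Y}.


Basis B = {∅ × ∅, {p91} × {λ}, {p89, p90} × {λ}, {p91} × {ι, λ}, {p91} × {κ, λ}, {p89, p90, p91} × {λ}, {p91} × {ι, κ, λ}, {p89, p90} × {ι, λ}, {p89, p90} × {κ, λ}, {p89, p90} × {ι, κ, λ}, {p89, p90, p91} × {ι, λ}, {p89, p90, p91} × {κ, λ}, {p89, p90, p91} × {ι, κ, λ}}; |τ_{X×Y}| = 25.

Enumerate products U × V with U ∈ τ_X, V ∈ τ_Y (deduplicated):
  ∅ × ∅ = {} (∅)
  {p91} × {λ} = {(p91,λ)}
  {p89, p90} × {λ} = {(p89,λ), (p90,λ)}
  {p91} × {ι, λ} = {(p91,ι), (p91,λ)}
  {p91} × {κ, λ} = {(p91,κ), (p91,λ)}
  {p89, p90, p91} × {λ} = {(p89,λ), (p90,λ), (p91,λ)}
  {p91} × {ι, κ, λ} = {(p91,ι), (p91,κ), (p91,λ)}
  {p89, p90} × {ι, λ} = {(p89,ι), (p89,λ), (p90,ι), (p90,λ)}
  {p89, p90} × {κ, λ} = {(p89,κ), (p89,λ), (p90,κ), (p90,λ)}
  {p89, p90} × {ι, κ, λ} = {(p89,ι), (p89,κ), (p89,λ), (p90,ι), (p90,κ), (p90,λ)}
  {p89, p90, p91} × {ι, λ} = {(p89,ι), (p89,λ), (p90,ι), (p90,λ), (p91,ι), (p91,λ)}
  {p89, p90, p91} × {κ, λ} = {(p89,κ), (p89,λ), (p90,κ), (p90,λ), (p91,κ), (p91,λ)}
  {p89, p90, p91} × {ι, κ, λ} = {(p89,ι), (p89,κ), (p89,λ), (p90,ι), (p90,κ), (p90,λ), (p91,ι), (p91,κ), (p91,λ)}
These 13 distinct sets form the basis B.
Close under arbitrary unions to get τ_{X×Y}; counting gives |τ_{X×Y}| = 25.


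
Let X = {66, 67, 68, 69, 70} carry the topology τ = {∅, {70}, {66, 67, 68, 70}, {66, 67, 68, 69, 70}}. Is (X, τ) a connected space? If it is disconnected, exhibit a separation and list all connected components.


(X, τ) is connected.

Find clopen sets (U ∈ τ with X ∖ U ∈ τ):
  U = ∅, X ∖ U = {66, 67, 68, 69, 70} — both open, so U is clopen.
  U = {66, 67, 68, 69, 70}, X ∖ U = ∅ — both open, so U is clopen.
Only trivial clopens (∅ and X) exist, so (X, τ) is connected.
Compute connected components by grouping points that agree on all clopens:
  component: {66, 67, 68, 69, 70}


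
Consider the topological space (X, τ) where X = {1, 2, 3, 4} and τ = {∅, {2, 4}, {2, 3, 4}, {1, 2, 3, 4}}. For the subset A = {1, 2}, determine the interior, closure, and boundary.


int(A) = ∅, cl(A) = {1, 2, 3, 4}, ∂A = {1, 2, 3, 4}.

Closed sets in (X, τ) are complements of opens:
  closed(X, τ) = {∅, {1}, {1, 3}, {1, 2, 3, 4}}.
int(A) = ⋃ {U ∈ τ : U ⊆ A}. Opens contained in A: ∅.
Taking the union of these: int(A) = ∅.
cl(A) = ⋂ {C closed : A ⊆ C}. Closed sets containing A: {1, 2, 3, 4}.
Intersecting these: cl(A) = {1, 2, 3, 4}.
∂A = cl(A) ∖ int(A) = {1, 2, 3, 4} ∖ ∅ = {1, 2, 3, 4}.


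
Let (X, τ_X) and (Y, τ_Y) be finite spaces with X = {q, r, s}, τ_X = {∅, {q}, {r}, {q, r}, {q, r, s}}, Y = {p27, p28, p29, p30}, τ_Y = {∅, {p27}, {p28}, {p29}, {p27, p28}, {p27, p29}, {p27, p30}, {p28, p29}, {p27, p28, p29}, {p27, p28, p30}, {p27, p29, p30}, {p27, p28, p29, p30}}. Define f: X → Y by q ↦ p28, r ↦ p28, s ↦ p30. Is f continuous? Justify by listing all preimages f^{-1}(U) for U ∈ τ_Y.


f is NOT continuous.

Compute f^{-1}(U) for each U ∈ τ_Y:
  U = ∅: f^{-1}(U) = ∅ ∈ τ_X ✓.
  U = {p27}: f^{-1}(U) = ∅ ∈ τ_X ✓.
  U = {p28}: f^{-1}(U) = {q, r} ∈ τ_X ✓.
  U = {p29}: f^{-1}(U) = ∅ ∈ τ_X ✓.
  U = {p27, p28}: f^{-1}(U) = {q, r} ∈ τ_X ✓.
  U = {p27, p29}: f^{-1}(U) = ∅ ∈ τ_X ✓.
  U = {p27, p30}: f^{-1}(U) = {s} ∉ τ_X ✗.
  U = {p28, p29}: f^{-1}(U) = {q, r} ∈ τ_X ✓.
  U = {p27, p28, p29}: f^{-1}(U) = {q, r} ∈ τ_X ✓.
  U = {p27, p28, p30}: f^{-1}(U) = {q, r, s} ∈ τ_X ✓.
  U = {p27, p29, p30}: f^{-1}(U) = {s} ∉ τ_X ✗.
  U = {p27, p28, p29, p30}: f^{-1}(U) = {q, r, s} ∈ τ_X ✓.
Found U = {p27, p30} with f^{-1}(U) = {s} not in τ_X. Therefore f is NOT continuous.


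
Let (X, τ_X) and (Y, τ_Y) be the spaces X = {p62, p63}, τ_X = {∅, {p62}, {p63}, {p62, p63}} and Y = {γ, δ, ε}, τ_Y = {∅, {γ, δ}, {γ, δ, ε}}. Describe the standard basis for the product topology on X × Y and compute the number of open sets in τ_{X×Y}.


Basis B = {∅ × ∅, {p62} × {γ, δ}, {p63} × {γ, δ}, {p62} × {γ, δ, ε}, {p63} × {γ, δ, ε}, {p62, p63} × {γ, δ}, {p62, p63} × {γ, δ, ε}}; |τ_{X×Y}| = 9.

Enumerate products U × V with U ∈ τ_X, V ∈ τ_Y (deduplicated):
  ∅ × ∅ = {} (∅)
  {p62} × {γ, δ} = {(p62,γ), (p62,δ)}
  {p63} × {γ, δ} = {(p63,γ), (p63,δ)}
  {p62} × {γ, δ, ε} = {(p62,γ), (p62,δ), (p62,ε)}
  {p63} × {γ, δ, ε} = {(p63,γ), (p63,δ), (p63,ε)}
  {p62, p63} × {γ, δ} = {(p62,γ), (p62,δ), (p63,γ), (p63,δ)}
  {p62, p63} × {γ, δ, ε} = {(p62,γ), (p62,δ), (p62,ε), (p63,γ), (p63,δ), (p63,ε)}
These 7 distinct sets form the basis B.
Close under arbitrary unions to get τ_{X×Y}; counting gives |τ_{X×Y}| = 9.


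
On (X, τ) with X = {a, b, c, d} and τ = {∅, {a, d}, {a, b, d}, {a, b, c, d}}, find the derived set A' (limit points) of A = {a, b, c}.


A' = {b, c, d}

For each x ∈ X, list the open sets U ∈ τ with x ∈ U, then check whether U ∩ (A ∖ {x}) ≠ ∅ for every such U.
  x = a: open {a, d} ∋ x has {a, d} ∩ (A ∖ {a}) = ∅, so x is NOT a limit point.
  x = b: opens ∋ x are {a, b, d}, {a, b, c, d}; each meets A ∖ {b}, so x IS a limit point.
  x = c: opens ∋ x are {a, b, c, d}; each meets A ∖ {c}, so x IS a limit point.
  x = d: opens ∋ x are {a, d}, {a, b, d}, {a, b, c, d}; each meets A ∖ {d}, so x IS a limit point.
Collecting: A' = {b, c, d}.


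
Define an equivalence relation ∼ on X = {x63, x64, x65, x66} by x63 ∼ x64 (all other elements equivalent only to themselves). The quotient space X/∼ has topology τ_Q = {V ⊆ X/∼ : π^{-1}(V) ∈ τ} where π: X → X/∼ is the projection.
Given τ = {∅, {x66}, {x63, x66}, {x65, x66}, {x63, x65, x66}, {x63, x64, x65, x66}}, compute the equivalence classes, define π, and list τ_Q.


X/∼ = {[x63=x64], [x65], [x66]}; |τ_Q| = 4.

Equivalence classes: [x63=x64], [x65], [x66].
Quotient map π: X → X/∼ sends x63 ↦ [x63=x64], x64 ↦ [x63=x64], x65 ↦ [x65], x66 ↦ [x66].
For each subset V ⊆ X/∼, compute π^{-1}(V) ⊆ X and check whether π^{-1}(V) ∈ τ. V is open in τ_Q iff π^{-1}(V) ∈ τ.
  V = {}: π^{-1}(V) = ∅ ∈ τ ✓.
  V = {[x63=x64]}: π^{-1}(V) = {x63, x64} ∉ τ ✗.
  V = {[x65]}: π^{-1}(V) = {x65} ∉ τ ✗.
  V = {[x63=x64], [x65]}: π^{-1}(V) = {x63, x64, x65} ∉ τ ✗.
  V = {[x66]}: π^{-1}(V) = {x66} ∈ τ ✓.
  V = {[x63=x64], [x66]}: π^{-1}(V) = {x63, x64, x66} ∉ τ ✗.
  V = {[x65], [x66]}: π^{-1}(V) = {x65, x66} ∈ τ ✓.
  V = {[x63=x64], [x65], [x66]}: π^{-1}(V) = {x63, x64, x65, x66} ∈ τ ✓.
Open sets in the quotient: τ_Q = {{}, {[x66]}, {[x65], [x66]}, {[x63=x64], [x65], [x66]}} (4 elements).


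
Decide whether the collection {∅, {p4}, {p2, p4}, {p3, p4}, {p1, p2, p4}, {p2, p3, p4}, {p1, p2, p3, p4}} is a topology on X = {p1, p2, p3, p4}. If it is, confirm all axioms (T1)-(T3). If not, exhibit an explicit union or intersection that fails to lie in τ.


τ IS a topology on X.

Axiom (T1): ∅ ∈ τ? Yes; X ∈ τ? Yes.
Axiom (T2/T3): check pairwise unions and intersections of members of τ.
All pairwise intersections and unions checked — each lies in τ. Therefore τ satisfies (T1), (T2), (T3): it IS a topology on X.


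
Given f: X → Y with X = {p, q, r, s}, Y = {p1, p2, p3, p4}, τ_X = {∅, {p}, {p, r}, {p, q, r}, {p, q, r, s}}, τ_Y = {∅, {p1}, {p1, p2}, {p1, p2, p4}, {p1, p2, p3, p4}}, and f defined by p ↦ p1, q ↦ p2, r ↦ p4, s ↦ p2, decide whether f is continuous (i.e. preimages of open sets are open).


f is NOT continuous.

Compute f^{-1}(U) for each U ∈ τ_Y:
  U = ∅: f^{-1}(U) = ∅ ∈ τ_X ✓.
  U = {p1}: f^{-1}(U) = {p} ∈ τ_X ✓.
  U = {p1, p2}: f^{-1}(U) = {p, q, s} ∉ τ_X ✗.
  U = {p1, p2, p4}: f^{-1}(U) = {p, q, r, s} ∈ τ_X ✓.
  U = {p1, p2, p3, p4}: f^{-1}(U) = {p, q, r, s} ∈ τ_X ✓.
Found U = {p1, p2} with f^{-1}(U) = {p, q, s} not in τ_X. Therefore f is NOT continuous.
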